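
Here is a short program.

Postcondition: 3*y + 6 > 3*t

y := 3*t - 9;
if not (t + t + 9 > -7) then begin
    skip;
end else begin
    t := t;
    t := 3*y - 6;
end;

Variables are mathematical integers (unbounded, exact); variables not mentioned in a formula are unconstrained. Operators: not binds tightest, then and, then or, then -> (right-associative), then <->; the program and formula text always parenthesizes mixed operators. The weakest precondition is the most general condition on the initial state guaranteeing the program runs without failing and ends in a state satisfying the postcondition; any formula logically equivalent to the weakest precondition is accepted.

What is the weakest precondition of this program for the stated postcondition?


Working backward. After the program, the postcondition 3*y + 6 > 3*t must hold; in canonical form it is 3*y > 3*t - 6.
Then branch requires 3*y > 3*t - 6; else branch requires 6*y < 24.
Before the if: ((not (2*t > -16)) -> 3*y > 3*t - 6) and (2*t > -16 -> 6*y < 24)
Before y := 3*t - 9: ((not (2*t > -16)) -> 6*t > 21) and (2*t > -16 -> 18*t < 78)
Answer: WP = ((not (2*t > -16)) -> 6*t > 21) and (2*t > -16 -> 18*t < 78)


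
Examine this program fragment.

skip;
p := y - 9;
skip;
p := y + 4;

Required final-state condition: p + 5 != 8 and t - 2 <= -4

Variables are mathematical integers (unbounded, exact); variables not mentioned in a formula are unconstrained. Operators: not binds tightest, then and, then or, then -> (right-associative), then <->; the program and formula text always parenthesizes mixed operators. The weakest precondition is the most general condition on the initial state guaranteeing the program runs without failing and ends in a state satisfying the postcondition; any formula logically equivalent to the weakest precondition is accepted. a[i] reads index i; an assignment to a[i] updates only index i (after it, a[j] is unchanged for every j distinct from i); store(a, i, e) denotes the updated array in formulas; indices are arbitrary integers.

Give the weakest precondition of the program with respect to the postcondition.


Working backward. After the program, the postcondition p + 5 != 8 and t - 2 <= -4 must hold; in canonical form it is p != 3 and t <= -2.
Before p := y + 4: y != -1 and t <= -2
Before skip: y != -1 and t <= -2
Before p := y - 9: y != -1 and t <= -2
Before skip: y != -1 and t <= -2
Answer: WP = y != -1 and t <= -2


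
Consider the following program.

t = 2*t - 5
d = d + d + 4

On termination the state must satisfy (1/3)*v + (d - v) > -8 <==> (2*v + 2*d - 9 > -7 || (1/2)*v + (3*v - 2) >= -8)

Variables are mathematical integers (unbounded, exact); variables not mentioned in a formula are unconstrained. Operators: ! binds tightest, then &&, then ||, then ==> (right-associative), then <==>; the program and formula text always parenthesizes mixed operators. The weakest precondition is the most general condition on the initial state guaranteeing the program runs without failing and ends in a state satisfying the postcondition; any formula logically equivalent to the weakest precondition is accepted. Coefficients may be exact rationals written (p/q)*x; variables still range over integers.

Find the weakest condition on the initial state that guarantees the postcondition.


Working backward. After the program, the postcondition (1/3)*v + (d - v) > -8 <==> (2*v + 2*d - 9 > -7 || (1/2)*v + (3*v - 2) >= -8) must hold; in canonical form it is d > (2/3)*v - 8 <==> (2*d + 2*v > 2 || (7/2)*v >= -6).
Before d := d + d + 4: 2*d > (2/3)*v - 12 <==> (4*d + 2*v > -6 || (7/2)*v >= -6)
Before t := 2*t - 5: 2*d > (2/3)*v - 12 <==> (4*d + 2*v > -6 || (7/2)*v >= -6)
Answer: WP = 2*d > (2/3)*v - 12 <==> (4*d + 2*v > -6 || (7/2)*v >= -6)


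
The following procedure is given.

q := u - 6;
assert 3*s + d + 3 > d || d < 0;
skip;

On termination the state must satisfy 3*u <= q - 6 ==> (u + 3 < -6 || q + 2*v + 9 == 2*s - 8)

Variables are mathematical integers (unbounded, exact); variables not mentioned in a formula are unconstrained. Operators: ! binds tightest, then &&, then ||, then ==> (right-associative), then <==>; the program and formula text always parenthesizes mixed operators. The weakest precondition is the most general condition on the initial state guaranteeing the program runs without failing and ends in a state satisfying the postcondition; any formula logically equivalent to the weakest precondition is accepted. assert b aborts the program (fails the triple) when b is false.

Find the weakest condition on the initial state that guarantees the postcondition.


Working backward. After the program, the postcondition 3*u <= q - 6 ==> (u + 3 < -6 || q + 2*v + 9 == 2*s - 8) must hold; in canonical form it is 3*u <= q - 6 ==> (u < -9 || q + 2*v == 2*s - 17).
Before skip: 3*u <= q - 6 ==> (u < -9 || q + 2*v == 2*s - 17)
Before assert 3*s + d + 3 > d || d < 0: (3*s > -3 || d < 0) && (3*u <= q - 6 ==> (u < -9 || q + 2*v == 2*s - 17))
Before q := u - 6: (3*s > -3 || d < 0) && (2*u <= -12 ==> (u < -9 || u + 2*v == 2*s - 11))
Answer: WP = (3*s > -3 || d < 0) && (2*u <= -12 ==> (u < -9 || u + 2*v == 2*s - 11))


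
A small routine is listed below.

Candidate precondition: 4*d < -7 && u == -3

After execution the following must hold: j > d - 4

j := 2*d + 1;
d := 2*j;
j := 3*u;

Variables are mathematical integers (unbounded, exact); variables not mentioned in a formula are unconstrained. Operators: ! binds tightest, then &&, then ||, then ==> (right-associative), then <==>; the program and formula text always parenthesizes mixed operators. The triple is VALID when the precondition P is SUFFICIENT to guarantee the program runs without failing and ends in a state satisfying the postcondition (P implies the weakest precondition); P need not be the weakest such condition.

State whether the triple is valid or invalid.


Working backward. After the program, j > d - 4 must hold.
Before j := 3*u: 3*u > d - 4
Before d := 2*j: 3*u > 2*j - 4
Before j := 2*d + 1: 3*u > 4*d - 2
The weakest precondition is 3*u > 4*d - 2.
Check whether 4*d < -7 && u == -3 implies it.
Every state satisfying the precondition satisfies the weakest precondition: the implication holds.
Answer: valid


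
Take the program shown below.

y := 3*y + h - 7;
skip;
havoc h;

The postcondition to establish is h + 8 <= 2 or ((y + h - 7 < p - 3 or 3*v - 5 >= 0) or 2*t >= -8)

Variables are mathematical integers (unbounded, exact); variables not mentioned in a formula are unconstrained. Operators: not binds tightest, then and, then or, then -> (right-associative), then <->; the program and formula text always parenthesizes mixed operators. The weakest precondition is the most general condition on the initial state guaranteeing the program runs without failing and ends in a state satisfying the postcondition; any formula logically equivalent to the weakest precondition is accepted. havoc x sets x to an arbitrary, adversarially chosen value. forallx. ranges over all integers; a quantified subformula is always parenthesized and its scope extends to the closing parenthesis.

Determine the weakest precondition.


Working backward. After the program, the postcondition h + 8 <= 2 or ((y + h - 7 < p - 3 or 3*v - 5 >= 0) or 2*t >= -8) must hold; in canonical form it is h <= -6 or h + y < p + 4 or 3*v >= 5 or 2*t >= -8.
Before havoc h: forall h_1. (h_1 <= -6 or h_1 + y < p + 4 or 3*v >= 5 or 2*t >= -8)
Before skip: forall h_1. (h_1 <= -6 or h_1 + y < p + 4 or 3*v >= 5 or 2*t >= -8)
Before y := 3*y + h - 7: forall h_1. (h_1 <= -6 or h + h_1 + 3*y < p + 11 or 3*v >= 5 or 2*t >= -8)
Answer: WP = forall h_1. (h_1 <= -6 or h + h_1 + 3*y < p + 11 or 3*v >= 5 or 2*t >= -8)


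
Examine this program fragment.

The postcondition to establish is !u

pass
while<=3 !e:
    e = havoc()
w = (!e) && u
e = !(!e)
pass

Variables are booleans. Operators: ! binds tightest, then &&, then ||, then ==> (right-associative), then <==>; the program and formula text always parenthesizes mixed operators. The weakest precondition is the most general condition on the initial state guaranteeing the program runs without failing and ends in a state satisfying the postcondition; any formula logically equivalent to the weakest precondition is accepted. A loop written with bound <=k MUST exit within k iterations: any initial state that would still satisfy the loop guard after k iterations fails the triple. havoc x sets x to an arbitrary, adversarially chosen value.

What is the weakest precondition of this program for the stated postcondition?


Working backward. After the program, !u must hold.
Before skip: !u
Before e := !(!e): !u
Before w := (!e) && u: !u
Before the loop (bound <=3), unroll the exhaustion recursion (WP_0 = exit-now case; WP_j = one more guarded iteration, up to j = 3):
  WP_0: e && (!u)
  WP_1: e && (e ==> (!u))
  WP_2: e && (e ==> (!u))
  WP_3: e && (e ==> (!u))
So before the loop: e && (e ==> (!u))
Before skip: e && (e ==> (!u))
Answer: WP = e && (e ==> (!u))


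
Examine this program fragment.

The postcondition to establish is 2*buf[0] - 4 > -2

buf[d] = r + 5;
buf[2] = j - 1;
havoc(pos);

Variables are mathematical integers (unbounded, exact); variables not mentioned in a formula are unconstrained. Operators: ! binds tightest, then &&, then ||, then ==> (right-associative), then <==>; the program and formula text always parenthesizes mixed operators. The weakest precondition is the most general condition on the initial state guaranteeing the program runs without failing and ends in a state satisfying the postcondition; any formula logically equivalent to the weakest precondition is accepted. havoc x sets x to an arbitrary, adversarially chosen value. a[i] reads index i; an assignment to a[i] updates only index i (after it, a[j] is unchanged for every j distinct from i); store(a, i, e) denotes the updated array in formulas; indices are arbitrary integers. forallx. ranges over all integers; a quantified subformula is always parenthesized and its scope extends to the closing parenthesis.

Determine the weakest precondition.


Working backward. After the program, the postcondition 2*buf[0] - 4 > -2 must hold; in canonical form it is 2*buf[0] > 2.
Before havoc pos: 2*buf[0] > 2
Before buf[2] := j - 1: 2*buf[0] > 2
Before buf[d] := r + 5: 2*store(buf, d, r + 5)[0] > 2
Answer: WP = 2*store(buf, d, r + 5)[0] > 2


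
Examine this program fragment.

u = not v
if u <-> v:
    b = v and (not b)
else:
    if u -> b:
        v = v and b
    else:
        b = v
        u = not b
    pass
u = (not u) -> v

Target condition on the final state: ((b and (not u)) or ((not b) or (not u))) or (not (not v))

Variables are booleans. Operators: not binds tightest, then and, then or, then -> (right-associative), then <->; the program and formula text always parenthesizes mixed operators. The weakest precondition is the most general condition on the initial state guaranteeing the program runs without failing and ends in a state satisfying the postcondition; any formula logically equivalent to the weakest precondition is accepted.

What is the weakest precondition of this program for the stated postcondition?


Working backward. After the program, the postcondition ((b and (not u)) or ((not b) or (not u))) or (not (not v)) must hold; in canonical form it is (b and (not u)) or (not b) or (not u) or v.
Before u := (not u) -> v: (b and (not ((not u) -> v))) or (not b) or (not ((not u) -> v)) or v
Then branch requires (v and (not b) and (not ((not u) -> v))) or (not (v and (not b))) or (not ((not u) -> v)) or v; else branch requires (u -> b) -> ((b and (not ((not u) -> (v and b)))) or (not b) or (not ((not u) -> (v and b))) or (v and b)).
Before the if: ((u <-> v) -> ((v and (not b) and (not ((not u) -> v))) or (not (v and (not b))) or (not ((not u) -> v)) or v)) and ((not (u <-> v)) -> ((u -> b) -> ((b and (not ((not u) -> (v and b)))) or (not b) or (not ((not u) -> (v and b))) or (v and b))))
Before u := not v: (((not v) <-> v) -> ((not (v and (not b))) or v)) and ((not ((not v) <-> v)) -> (((not v) -> b) -> ((b and (not (v -> (v and b)))) or (not b) or (not (v -> (v and b))) or (v and b))))
Answer: WP = (((not v) <-> v) -> ((not (v and (not b))) or v)) and ((not ((not v) <-> v)) -> (((not v) -> b) -> ((b and (not (v -> (v and b)))) or (not b) or (not (v -> (v and b))) or (v and b))))


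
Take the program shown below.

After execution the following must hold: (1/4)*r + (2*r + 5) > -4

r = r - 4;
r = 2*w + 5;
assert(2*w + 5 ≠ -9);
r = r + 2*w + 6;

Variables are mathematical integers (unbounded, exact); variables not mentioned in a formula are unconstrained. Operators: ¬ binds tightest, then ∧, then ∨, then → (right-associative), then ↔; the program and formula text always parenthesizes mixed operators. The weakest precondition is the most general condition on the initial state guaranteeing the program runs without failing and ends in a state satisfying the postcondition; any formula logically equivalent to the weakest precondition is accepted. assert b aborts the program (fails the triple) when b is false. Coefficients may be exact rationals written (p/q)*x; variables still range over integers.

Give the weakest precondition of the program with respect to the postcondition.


Working backward. After the program, the postcondition (1/4)*r + (2*r + 5) > -4 must hold; in canonical form it is (9/4)*r > -9.
Before r := r + 2*w + 6: (9/4)*r + (9/2)*w > -45/2
Before assert 2*w + 5 ≠ -9: 2*w ≠ -14 ∧ (9/4)*r + (9/2)*w > -45/2
Before r := 2*w + 5: 2*w ≠ -14 ∧ 9*w > -135/4
Before r := r - 4: 2*w ≠ -14 ∧ 9*w > -135/4
Answer: WP = 2*w ≠ -14 ∧ 9*w > -135/4


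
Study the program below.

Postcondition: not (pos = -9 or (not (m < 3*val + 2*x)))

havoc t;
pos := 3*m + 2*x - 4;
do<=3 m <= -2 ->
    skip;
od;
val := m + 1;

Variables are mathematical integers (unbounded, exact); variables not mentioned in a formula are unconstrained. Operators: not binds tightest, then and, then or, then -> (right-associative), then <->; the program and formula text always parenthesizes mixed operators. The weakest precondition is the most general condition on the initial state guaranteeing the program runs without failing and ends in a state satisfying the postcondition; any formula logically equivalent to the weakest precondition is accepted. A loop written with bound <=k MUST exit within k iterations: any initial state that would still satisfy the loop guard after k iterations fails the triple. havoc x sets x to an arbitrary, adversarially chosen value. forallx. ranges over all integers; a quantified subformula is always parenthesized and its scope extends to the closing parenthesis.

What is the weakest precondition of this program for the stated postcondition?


Working backward. After the program, not (pos = -9 or (not (m < 3*val + 2*x))) must hold.
Before val := m + 1: not (pos = -9 or (not (2*m + 2*x > -3)))
Before the loop (bound <=3), unroll the exhaustion recursion (WP_0 = exit-now case; WP_j = one more guarded iteration, up to j = 3):
  WP_0: (not (m <= -2)) and (not (pos = -9 or (not (2*m + 2*x > -3))))
  WP_1: (m <= -2 -> ((not (m <= -2)) and (not (pos = -9 or (not (2*m + 2*x > -3)))))) and ((not (m <= -2)) -> (not (pos = -9 or (not (2*m + 2*x > -3)))))
  WP_2: (m <= -2 -> ((m <= -2 -> ((not (m <= -2)) and (not (pos = -9 or (not (2*m + 2*x > -3)))))) and ((not (m <= -2)) -> (not (pos = -9 or (not (2*m + 2*x > -3))))))) and ((not (m <= -2)) -> (not (pos = -9 or (not (2*m + 2*x > -3)))))
  WP_3: (m <= -2 -> ((m <= -2 -> ((m <= -2 -> ((not (m <= -2)) and (not (pos = -9 or (not (2*m + 2*x > -3)))))) and ((not (m <= -2)) -> (not (pos = -9 or (not (2*m + 2*x > -3))))))) and ((not (m <= -2)) -> (not (pos = -9 or (not (2*m + 2*x > -3))))))) and ((not (m <= -2)) -> (not (pos = -9 or (not (2*m + 2*x > -3)))))
So before the loop: (m <= -2 -> ((m <= -2 -> ((m <= -2 -> ((not (m <= -2)) and (not (pos = -9 or (not (2*m + 2*x > -3)))))) and ((not (m <= -2)) -> (not (pos = -9 or (not (2*m + 2*x > -3))))))) and ((not (m <= -2)) -> (not (pos = -9 or (not (2*m + 2*x > -3))))))) and ((not (m <= -2)) -> (not (pos = -9 or (not (2*m + 2*x > -3)))))
Before pos := 3*m + 2*x - 4: (m <= -2 -> ((m <= -2 -> ((m <= -2 -> ((not (m <= -2)) and (not (3*m + 2*x = -5 or (not (2*m + 2*x > -3)))))) and ((not (m <= -2)) -> (not (3*m + 2*x = -5 or (not (2*m + 2*x > -3))))))) and ((not (m <= -2)) -> (not (3*m + 2*x = -5 or (not (2*m + 2*x > -3))))))) and ((not (m <= -2)) -> (not (3*m + 2*x = -5 or (not (2*m + 2*x > -3)))))
Before havoc t: (m <= -2 -> ((m <= -2 -> ((m <= -2 -> ((not (m <= -2)) and (not (3*m + 2*x = -5 or (not (2*m + 2*x > -3)))))) and ((not (m <= -2)) -> (not (3*m + 2*x = -5 or (not (2*m + 2*x > -3))))))) and ((not (m <= -2)) -> (not (3*m + 2*x = -5 or (not (2*m + 2*x > -3))))))) and ((not (m <= -2)) -> (not (3*m + 2*x = -5 or (not (2*m + 2*x > -3)))))
Answer: WP = (m <= -2 -> ((m <= -2 -> ((m <= -2 -> ((not (m <= -2)) and (not (3*m + 2*x = -5 or (not (2*m + 2*x > -3)))))) and ((not (m <= -2)) -> (not (3*m + 2*x = -5 or (not (2*m + 2*x > -3))))))) and ((not (m <= -2)) -> (not (3*m + 2*x = -5 or (not (2*m + 2*x > -3))))))) and ((not (m <= -2)) -> (not (3*m + 2*x = -5 or (not (2*m + 2*x > -3)))))


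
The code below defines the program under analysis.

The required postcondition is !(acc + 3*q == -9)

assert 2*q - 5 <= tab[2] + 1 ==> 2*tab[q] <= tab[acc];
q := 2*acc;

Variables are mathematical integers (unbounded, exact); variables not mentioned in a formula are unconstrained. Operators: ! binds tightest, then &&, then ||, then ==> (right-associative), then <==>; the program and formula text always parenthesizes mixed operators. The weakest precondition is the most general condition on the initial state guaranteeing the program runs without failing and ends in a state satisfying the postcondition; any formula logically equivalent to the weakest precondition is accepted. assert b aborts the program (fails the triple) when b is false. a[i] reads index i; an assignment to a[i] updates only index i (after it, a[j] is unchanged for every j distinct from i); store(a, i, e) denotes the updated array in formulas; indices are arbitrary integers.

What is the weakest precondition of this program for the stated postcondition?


Working backward. After the program, !(acc + 3*q == -9) must hold.
Before q := 2*acc: !(7*acc == -9)
Before assert 2*q - 5 <= tab[2] + 1 ==> 2*tab[q] <= tab[acc]: (2*q <= tab[2] + 6 ==> 2*tab[q] <= tab[acc]) && (!(7*acc == -9))
Answer: WP = (2*q <= tab[2] + 6 ==> 2*tab[q] <= tab[acc]) && (!(7*acc == -9))


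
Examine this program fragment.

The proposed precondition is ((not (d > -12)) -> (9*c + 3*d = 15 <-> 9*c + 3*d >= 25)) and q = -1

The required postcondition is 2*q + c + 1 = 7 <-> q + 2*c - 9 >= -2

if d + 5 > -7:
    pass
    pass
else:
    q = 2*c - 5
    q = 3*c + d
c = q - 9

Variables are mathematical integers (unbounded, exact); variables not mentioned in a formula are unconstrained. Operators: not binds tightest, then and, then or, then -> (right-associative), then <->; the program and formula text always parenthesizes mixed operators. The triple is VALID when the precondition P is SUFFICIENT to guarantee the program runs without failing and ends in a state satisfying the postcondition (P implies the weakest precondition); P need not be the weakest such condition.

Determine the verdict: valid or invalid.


Working backward. After the program, the postcondition 2*q + c + 1 = 7 <-> q + 2*c - 9 >= -2 must hold; in canonical form it is c + 2*q = 6 <-> 2*c + q >= 7.
Before c := q - 9: 3*q = 15 <-> 3*q >= 25
Then branch requires 3*q = 15 <-> 3*q >= 25; else branch requires 9*c + 3*d = 15 <-> 9*c + 3*d >= 25.
Before the if: (d > -12 -> (3*q = 15 <-> 3*q >= 25)) and ((not (d > -12)) -> (9*c + 3*d = 15 <-> 9*c + 3*d >= 25))
The weakest precondition is (d > -12 -> (3*q = 15 <-> 3*q >= 25)) and ((not (d > -12)) -> (9*c + 3*d = 15 <-> 9*c + 3*d >= 25)).
Check whether ((not (d > -12)) -> (9*c + 3*d = 15 <-> 9*c + 3*d >= 25)) and q = -1 implies it.
Every state satisfying the precondition satisfies the weakest precondition: the implication holds.
Answer: valid


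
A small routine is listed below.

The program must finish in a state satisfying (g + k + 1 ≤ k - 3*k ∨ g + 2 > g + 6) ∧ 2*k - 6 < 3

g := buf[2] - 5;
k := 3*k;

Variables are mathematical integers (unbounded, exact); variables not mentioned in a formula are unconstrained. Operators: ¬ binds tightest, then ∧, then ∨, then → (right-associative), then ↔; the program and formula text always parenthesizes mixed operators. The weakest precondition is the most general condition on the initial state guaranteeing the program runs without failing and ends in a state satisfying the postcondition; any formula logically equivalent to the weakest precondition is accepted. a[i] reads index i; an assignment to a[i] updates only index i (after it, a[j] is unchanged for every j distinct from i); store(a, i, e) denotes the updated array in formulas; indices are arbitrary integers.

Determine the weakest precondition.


Working backward. After the program, the postcondition (g + k + 1 ≤ k - 3*k ∨ g + 2 > g + 6) ∧ 2*k - 6 < 3 must hold; in canonical form it is g + 3*k ≤ -1 ∧ 2*k < 9.
Before k := 3*k: g + 9*k ≤ -1 ∧ 6*k < 9
Before g := buf[2] - 5: buf[2] + 9*k ≤ 4 ∧ 6*k < 9
Answer: WP = buf[2] + 9*k ≤ 4 ∧ 6*k < 9


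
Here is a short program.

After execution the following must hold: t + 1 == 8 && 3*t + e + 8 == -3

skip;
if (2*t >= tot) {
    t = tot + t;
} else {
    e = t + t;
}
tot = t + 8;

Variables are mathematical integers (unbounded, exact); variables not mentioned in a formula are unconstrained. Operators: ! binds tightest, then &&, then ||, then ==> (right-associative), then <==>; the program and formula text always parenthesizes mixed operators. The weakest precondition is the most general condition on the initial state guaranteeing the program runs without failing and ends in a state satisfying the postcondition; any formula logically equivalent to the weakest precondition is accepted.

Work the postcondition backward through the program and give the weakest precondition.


Working backward. After the program, the postcondition t + 1 == 8 && 3*t + e + 8 == -3 must hold; in canonical form it is t == 7 && e + 3*t == -11.
Before tot := t + 8: t == 7 && e + 3*t == -11
Then branch requires t + tot == 7 && e + 3*t + 3*tot == -11; else branch requires t == 7 && 5*t == -11.
Before the if: (2*t >= tot ==> (t + tot == 7 && e + 3*t + 3*tot == -11)) && ((!(2*t >= tot)) ==> (t == 7 && 5*t == -11))
Before skip: (2*t >= tot ==> (t + tot == 7 && e + 3*t + 3*tot == -11)) && ((!(2*t >= tot)) ==> (t == 7 && 5*t == -11))
Answer: WP = (2*t >= tot ==> (t + tot == 7 && e + 3*t + 3*tot == -11)) && ((!(2*t >= tot)) ==> (t == 7 && 5*t == -11))


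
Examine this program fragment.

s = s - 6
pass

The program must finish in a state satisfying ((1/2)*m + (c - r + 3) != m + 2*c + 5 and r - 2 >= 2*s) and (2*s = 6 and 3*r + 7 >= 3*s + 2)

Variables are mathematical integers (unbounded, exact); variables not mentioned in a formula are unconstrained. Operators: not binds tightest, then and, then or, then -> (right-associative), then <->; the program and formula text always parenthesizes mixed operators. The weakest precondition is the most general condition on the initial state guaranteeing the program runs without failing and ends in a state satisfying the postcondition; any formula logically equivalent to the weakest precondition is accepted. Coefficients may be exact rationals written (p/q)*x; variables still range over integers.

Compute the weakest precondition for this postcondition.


Working backward. After the program, the postcondition ((1/2)*m + (c - r + 3) != m + 2*c + 5 and r - 2 >= 2*s) and (2*s = 6 and 3*r + 7 >= 3*s + 2) must hold; in canonical form it is c + (1/2)*m + r != -2 and r >= 2*s + 2 and 2*s = 6 and 3*r >= 3*s - 5.
Before skip: c + (1/2)*m + r != -2 and r >= 2*s + 2 and 2*s = 6 and 3*r >= 3*s - 5
Before s := s - 6: c + (1/2)*m + r != -2 and r >= 2*s - 10 and 2*s = 18 and 3*r >= 3*s - 23
Answer: WP = c + (1/2)*m + r != -2 and r >= 2*s - 10 and 2*s = 18 and 3*r >= 3*s - 23


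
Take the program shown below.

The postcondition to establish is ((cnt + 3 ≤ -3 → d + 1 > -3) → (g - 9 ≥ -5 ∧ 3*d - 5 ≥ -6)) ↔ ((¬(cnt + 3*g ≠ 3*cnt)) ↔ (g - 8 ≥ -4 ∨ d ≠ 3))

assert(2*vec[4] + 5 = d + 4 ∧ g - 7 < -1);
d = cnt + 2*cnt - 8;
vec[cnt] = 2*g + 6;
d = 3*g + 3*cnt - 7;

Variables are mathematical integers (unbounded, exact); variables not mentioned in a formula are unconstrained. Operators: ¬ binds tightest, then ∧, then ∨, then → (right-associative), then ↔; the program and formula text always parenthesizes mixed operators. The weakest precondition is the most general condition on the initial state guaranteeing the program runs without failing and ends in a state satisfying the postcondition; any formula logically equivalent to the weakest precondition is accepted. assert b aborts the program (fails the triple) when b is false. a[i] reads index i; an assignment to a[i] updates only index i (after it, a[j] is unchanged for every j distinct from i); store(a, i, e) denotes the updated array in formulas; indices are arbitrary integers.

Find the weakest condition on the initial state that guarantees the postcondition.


Working backward. After the program, the postcondition ((cnt + 3 ≤ -3 → d + 1 > -3) → (g - 9 ≥ -5 ∧ 3*d - 5 ≥ -6)) ↔ ((¬(cnt + 3*g ≠ 3*cnt)) ↔ (g - 8 ≥ -4 ∨ d ≠ 3)) must hold; in canonical form it is ((cnt ≤ -6 → d > -4) → (g ≥ 4 ∧ 3*d ≥ -1)) ↔ ((¬(3*g ≠ 2*cnt)) ↔ (g ≥ 4 ∨ d ≠ 3)).
Before d := 3*g + 3*cnt - 7: ((cnt ≤ -6 → 3*cnt + 3*g > 3) → (g ≥ 4 ∧ 9*cnt + 9*g ≥ 20)) ↔ ((¬(3*g ≠ 2*cnt)) ↔ (g ≥ 4 ∨ 3*cnt + 3*g ≠ 10))
Before vec[cnt] := 2*g + 6: ((cnt ≤ -6 → 3*cnt + 3*g > 3) → (g ≥ 4 ∧ 9*cnt + 9*g ≥ 20)) ↔ ((¬(3*g ≠ 2*cnt)) ↔ (g ≥ 4 ∨ 3*cnt + 3*g ≠ 10))
Before d := cnt + 2*cnt - 8: ((cnt ≤ -6 → 3*cnt + 3*g > 3) → (g ≥ 4 ∧ 9*cnt + 9*g ≥ 20)) ↔ ((¬(3*g ≠ 2*cnt)) ↔ (g ≥ 4 ∨ 3*cnt + 3*g ≠ 10))
Before assert 2*vec[4] + 5 = d + 4 ∧ g - 7 < -1: 2*vec[4] = d - 1 ∧ g < 6 ∧ (((cnt ≤ -6 → 3*cnt + 3*g > 3) → (g ≥ 4 ∧ 9*cnt + 9*g ≥ 20)) ↔ ((¬(3*g ≠ 2*cnt)) ↔ (g ≥ 4 ∨ 3*cnt + 3*g ≠ 10)))
Answer: WP = 2*vec[4] = d - 1 ∧ g < 6 ∧ (((cnt ≤ -6 → 3*cnt + 3*g > 3) → (g ≥ 4 ∧ 9*cnt + 9*g ≥ 20)) ↔ ((¬(3*g ≠ 2*cnt)) ↔ (g ≥ 4 ∨ 3*cnt + 3*g ≠ 10)))


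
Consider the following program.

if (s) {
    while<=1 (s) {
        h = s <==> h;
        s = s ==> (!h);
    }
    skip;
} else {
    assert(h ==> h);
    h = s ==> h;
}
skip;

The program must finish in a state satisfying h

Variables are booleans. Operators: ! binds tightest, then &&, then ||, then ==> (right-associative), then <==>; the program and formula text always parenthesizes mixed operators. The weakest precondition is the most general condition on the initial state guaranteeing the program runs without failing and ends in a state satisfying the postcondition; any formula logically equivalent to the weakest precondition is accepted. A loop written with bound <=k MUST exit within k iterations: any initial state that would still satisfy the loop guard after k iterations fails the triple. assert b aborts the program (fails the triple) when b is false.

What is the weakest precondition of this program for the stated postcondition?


Working backward. After the program, h must hold.
Before skip: h
Then branch requires (s ==> ((!(s ==> (!(s <==> h)))) && (s <==> h))) && ((!s) ==> h); else branch requires s ==> h.
Before the if: (s ==> ((s ==> ((!(s ==> (!(s <==> h)))) && (s <==> h))) && ((!s) ==> h))) && ((!s) ==> (s ==> h))
Answer: WP = (s ==> ((s ==> ((!(s ==> (!(s <==> h)))) && (s <==> h))) && ((!s) ==> h))) && ((!s) ==> (s ==> h))


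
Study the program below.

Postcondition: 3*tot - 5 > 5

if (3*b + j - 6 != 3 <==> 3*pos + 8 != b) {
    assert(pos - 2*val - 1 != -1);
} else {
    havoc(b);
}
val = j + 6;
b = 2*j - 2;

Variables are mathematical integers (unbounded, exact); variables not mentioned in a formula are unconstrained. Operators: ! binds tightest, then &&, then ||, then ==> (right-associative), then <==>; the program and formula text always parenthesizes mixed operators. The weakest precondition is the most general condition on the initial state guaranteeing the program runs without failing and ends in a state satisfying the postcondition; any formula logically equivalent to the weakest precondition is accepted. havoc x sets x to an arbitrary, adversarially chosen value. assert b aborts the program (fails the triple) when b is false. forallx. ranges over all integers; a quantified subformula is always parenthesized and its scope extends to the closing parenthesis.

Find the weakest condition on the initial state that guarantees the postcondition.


Working backward. After the program, the postcondition 3*tot - 5 > 5 must hold; in canonical form it is 3*tot > 10.
Before b := 2*j - 2: 3*tot > 10
Before val := j + 6: 3*tot > 10
Then branch requires pos != 2*val && 3*tot > 10; else branch requires 3*tot > 10.
Before the if: ((3*b + j != 9 <==> 3*pos != b - 8) ==> (pos != 2*val && 3*tot > 10)) && ((!(3*b + j != 9 <==> 3*pos != b - 8)) ==> 3*tot > 10)
Answer: WP = ((3*b + j != 9 <==> 3*pos != b - 8) ==> (pos != 2*val && 3*tot > 10)) && ((!(3*b + j != 9 <==> 3*pos != b - 8)) ==> 3*tot > 10)


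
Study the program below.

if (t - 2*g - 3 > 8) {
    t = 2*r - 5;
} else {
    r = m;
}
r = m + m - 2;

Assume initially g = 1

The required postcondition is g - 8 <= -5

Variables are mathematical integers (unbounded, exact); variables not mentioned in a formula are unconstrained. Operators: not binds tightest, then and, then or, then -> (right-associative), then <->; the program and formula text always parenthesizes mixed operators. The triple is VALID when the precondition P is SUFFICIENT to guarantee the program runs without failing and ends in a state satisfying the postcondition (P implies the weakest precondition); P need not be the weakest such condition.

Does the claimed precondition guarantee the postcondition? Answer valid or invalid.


Working backward. After the program, the postcondition g - 8 <= -5 must hold; in canonical form it is g <= 3.
Before r := m + m - 2: g <= 3
Then branch requires g <= 3; else branch requires g <= 3.
Before the if: (t > 2*g + 11 -> g <= 3) and ((not (t > 2*g + 11)) -> g <= 3)
The weakest precondition is (t > 2*g + 11 -> g <= 3) and ((not (t > 2*g + 11)) -> g <= 3).
Check whether g = 1 implies it.
Every state satisfying the precondition satisfies the weakest precondition: the implication holds.
Answer: valid


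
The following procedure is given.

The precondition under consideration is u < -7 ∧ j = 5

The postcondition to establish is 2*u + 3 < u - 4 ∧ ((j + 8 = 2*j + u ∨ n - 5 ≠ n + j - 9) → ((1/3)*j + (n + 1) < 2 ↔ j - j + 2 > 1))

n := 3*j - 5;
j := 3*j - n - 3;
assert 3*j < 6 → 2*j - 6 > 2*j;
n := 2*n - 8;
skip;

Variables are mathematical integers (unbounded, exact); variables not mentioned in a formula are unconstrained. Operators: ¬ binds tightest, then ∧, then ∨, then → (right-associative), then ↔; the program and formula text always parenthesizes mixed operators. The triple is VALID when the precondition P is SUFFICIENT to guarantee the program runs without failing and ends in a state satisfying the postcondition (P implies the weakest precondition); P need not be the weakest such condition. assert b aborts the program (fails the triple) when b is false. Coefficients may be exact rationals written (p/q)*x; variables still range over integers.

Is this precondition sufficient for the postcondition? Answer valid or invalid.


Working backward. After the program, the postcondition 2*u + 3 < u - 4 ∧ ((j + 8 = 2*j + u ∨ n - 5 ≠ n + j - 9) → ((1/3)*j + (n + 1) < 2 ↔ j - j + 2 > 1)) must hold; in canonical form it is u < -7 ∧ ((j + u = 8 ∨ j ≠ 4) → (1/3)*j + n < 1).
Before skip: u < -7 ∧ ((j + u = 8 ∨ j ≠ 4) → (1/3)*j + n < 1)
Before n := 2*n - 8: u < -7 ∧ ((j + u = 8 ∨ j ≠ 4) → (1/3)*j + 2*n < 9)
Before assert 3*j < 6 → 2*j - 6 > 2*j: (¬(3*j < 6)) ∧ u < -7 ∧ ((j + u = 8 ∨ j ≠ 4) → (1/3)*j + 2*n < 9)
Before j := 3*j - n - 3: (¬(9*j < 3*n + 15)) ∧ u < -7 ∧ ((3*j + u = n + 11 ∨ 3*j ≠ n + 7) → j + (5/3)*n < 10)
Before n := 3*j - 5: u < -7 ∧ 6*j < 55/3
The weakest precondition is u < -7 ∧ 6*j < 55/3.
Check whether u < -7 ∧ j = 5 implies it.
Countermodel: at the initial state j = 5, u = -8, the precondition holds but the weakest precondition fails.
Answer: invalid


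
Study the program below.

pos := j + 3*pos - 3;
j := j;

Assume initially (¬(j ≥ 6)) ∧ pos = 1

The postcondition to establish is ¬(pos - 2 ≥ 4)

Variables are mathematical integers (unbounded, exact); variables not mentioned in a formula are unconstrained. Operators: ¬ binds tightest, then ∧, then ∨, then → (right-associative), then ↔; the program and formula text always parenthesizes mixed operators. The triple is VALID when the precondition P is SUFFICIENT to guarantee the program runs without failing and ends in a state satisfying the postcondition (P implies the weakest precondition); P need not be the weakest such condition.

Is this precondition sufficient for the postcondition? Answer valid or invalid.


Working backward. After the program, the postcondition ¬(pos - 2 ≥ 4) must hold; in canonical form it is ¬(pos ≥ 6).
Before j := j: ¬(pos ≥ 6)
Before pos := j + 3*pos - 3: ¬(j + 3*pos ≥ 9)
The weakest precondition is ¬(j + 3*pos ≥ 9).
Check whether (¬(j ≥ 6)) ∧ pos = 1 implies it.
Every state satisfying the precondition satisfies the weakest precondition: the implication holds.
Answer: valid


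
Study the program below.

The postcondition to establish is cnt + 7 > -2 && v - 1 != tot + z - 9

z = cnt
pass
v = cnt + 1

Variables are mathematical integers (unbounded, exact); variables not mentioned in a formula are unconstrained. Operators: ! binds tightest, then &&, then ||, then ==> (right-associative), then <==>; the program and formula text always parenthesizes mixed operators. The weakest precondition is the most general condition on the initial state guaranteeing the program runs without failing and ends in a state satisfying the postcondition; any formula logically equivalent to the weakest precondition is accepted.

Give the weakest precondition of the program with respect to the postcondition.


Working backward. After the program, the postcondition cnt + 7 > -2 && v - 1 != tot + z - 9 must hold; in canonical form it is cnt > -9 && v != tot + z - 8.
Before v := cnt + 1: cnt > -9 && cnt != tot + z - 9
Before skip: cnt > -9 && cnt != tot + z - 9
Before z := cnt: cnt > -9 && tot != 9
Answer: WP = cnt > -9 && tot != 9


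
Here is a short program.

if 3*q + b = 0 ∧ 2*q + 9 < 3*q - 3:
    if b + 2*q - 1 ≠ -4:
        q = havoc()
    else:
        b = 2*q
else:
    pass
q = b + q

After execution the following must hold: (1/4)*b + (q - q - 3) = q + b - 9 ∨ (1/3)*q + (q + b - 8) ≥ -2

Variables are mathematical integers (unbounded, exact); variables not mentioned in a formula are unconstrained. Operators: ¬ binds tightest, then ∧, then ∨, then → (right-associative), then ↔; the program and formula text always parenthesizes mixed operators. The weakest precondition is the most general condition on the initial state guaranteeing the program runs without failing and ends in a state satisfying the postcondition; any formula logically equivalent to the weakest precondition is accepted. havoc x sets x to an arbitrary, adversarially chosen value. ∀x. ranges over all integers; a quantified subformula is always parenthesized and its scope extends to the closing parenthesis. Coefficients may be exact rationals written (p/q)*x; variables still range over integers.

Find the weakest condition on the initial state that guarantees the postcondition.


Working backward. After the program, the postcondition (1/4)*b + (q - q - 3) = q + b - 9 ∨ (1/3)*q + (q + b - 8) ≥ -2 must hold; in canonical form it is (3/4)*b + q = 6 ∨ b + (4/3)*q ≥ 6.
Before q := b + q: (7/4)*b + q = 6 ∨ (7/3)*b + (4/3)*q ≥ 6
Then branch requires (b + 2*q ≠ -3 → (∀q_1. ((7/4)*b + q_1 = 6 ∨ (7/3)*b + (4/3)*q_1 ≥ 6))) ∧ ((¬(b + 2*q ≠ -3)) → ((9/2)*q = 6 ∨ 6*q ≥ 6)); else branch requires (7/4)*b + q = 6 ∨ (7/3)*b + (4/3)*q ≥ 6.
Before the if: ((b + 3*q = 0 ∧ q > 12) → ((b + 2*q ≠ -3 → (∀q_1. ((7/4)*b + q_1 = 6 ∨ (7/3)*b + (4/3)*q_1 ≥ 6))) ∧ ((¬(b + 2*q ≠ -3)) → ((9/2)*q = 6 ∨ 6*q ≥ 6)))) ∧ ((¬(b + 3*q = 0 ∧ q > 12)) → ((7/4)*b + q = 6 ∨ (7/3)*b + (4/3)*q ≥ 6))
Answer: WP = ((b + 3*q = 0 ∧ q > 12) → ((b + 2*q ≠ -3 → (∀q_1. ((7/4)*b + q_1 = 6 ∨ (7/3)*b + (4/3)*q_1 ≥ 6))) ∧ ((¬(b + 2*q ≠ -3)) → ((9/2)*q = 6 ∨ 6*q ≥ 6)))) ∧ ((¬(b + 3*q = 0 ∧ q > 12)) → ((7/4)*b + q = 6 ∨ (7/3)*b + (4/3)*q ≥ 6))


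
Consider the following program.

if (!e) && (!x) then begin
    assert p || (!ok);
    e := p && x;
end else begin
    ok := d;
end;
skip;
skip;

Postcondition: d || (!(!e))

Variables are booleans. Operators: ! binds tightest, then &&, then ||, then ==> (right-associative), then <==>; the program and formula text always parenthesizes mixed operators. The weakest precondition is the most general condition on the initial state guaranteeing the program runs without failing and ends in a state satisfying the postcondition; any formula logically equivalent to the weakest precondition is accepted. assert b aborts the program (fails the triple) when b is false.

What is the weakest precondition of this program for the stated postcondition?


Working backward. After the program, the postcondition d || (!(!e)) must hold; in canonical form it is d || e.
Before skip: d || e
Before skip: d || e
Then branch requires (p || (!ok)) && (d || (p && x)); else branch requires d || e.
Before the if: (((!e) && (!x)) ==> ((p || (!ok)) && (d || (p && x)))) && ((!((!e) && (!x))) ==> (d || e))
Answer: WP = (((!e) && (!x)) ==> ((p || (!ok)) && (d || (p && x)))) && ((!((!e) && (!x))) ==> (d || e))


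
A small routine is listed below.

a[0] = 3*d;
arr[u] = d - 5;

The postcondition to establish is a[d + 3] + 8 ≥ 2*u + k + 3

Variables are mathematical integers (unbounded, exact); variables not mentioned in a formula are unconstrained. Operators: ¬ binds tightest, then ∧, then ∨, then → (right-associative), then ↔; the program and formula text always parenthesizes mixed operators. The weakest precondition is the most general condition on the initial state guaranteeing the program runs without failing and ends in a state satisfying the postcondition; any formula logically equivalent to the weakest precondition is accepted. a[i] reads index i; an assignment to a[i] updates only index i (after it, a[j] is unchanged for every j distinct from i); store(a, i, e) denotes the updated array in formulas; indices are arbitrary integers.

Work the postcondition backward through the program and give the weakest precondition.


Working backward. After the program, the postcondition a[d + 3] + 8 ≥ 2*u + k + 3 must hold; in canonical form it is a[d + 3] ≥ k + 2*u - 5.
Before arr[u] := d - 5: a[d + 3] ≥ k + 2*u - 5
Before a[0] := 3*d: store(a, 0, 3*d)[d + 3] ≥ k + 2*u - 5
Answer: WP = store(a, 0, 3*d)[d + 3] ≥ k + 2*u - 5


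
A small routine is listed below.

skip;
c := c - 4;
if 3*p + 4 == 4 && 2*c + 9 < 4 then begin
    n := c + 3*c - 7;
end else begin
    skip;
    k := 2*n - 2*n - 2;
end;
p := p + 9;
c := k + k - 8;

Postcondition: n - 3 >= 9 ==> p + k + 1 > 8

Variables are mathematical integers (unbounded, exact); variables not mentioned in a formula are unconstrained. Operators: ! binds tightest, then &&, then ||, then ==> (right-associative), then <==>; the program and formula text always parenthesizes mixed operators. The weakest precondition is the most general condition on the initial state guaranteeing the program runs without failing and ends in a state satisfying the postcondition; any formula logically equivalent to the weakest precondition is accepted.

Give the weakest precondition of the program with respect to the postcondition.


Working backward. After the program, the postcondition n - 3 >= 9 ==> p + k + 1 > 8 must hold; in canonical form it is n >= 12 ==> k + p > 7.
Before c := k + k - 8: n >= 12 ==> k + p > 7
Before p := p + 9: n >= 12 ==> k + p > -2
Then branch requires 4*c >= 19 ==> k + p > -2; else branch requires n >= 12 ==> p > 0.
Before the if: ((3*p == 0 && 2*c < -5) ==> (4*c >= 19 ==> k + p > -2)) && ((!(3*p == 0 && 2*c < -5)) ==> (n >= 12 ==> p > 0))
Before c := c - 4: ((3*p == 0 && 2*c < 3) ==> (4*c >= 35 ==> k + p > -2)) && ((!(3*p == 0 && 2*c < 3)) ==> (n >= 12 ==> p > 0))
Before skip: ((3*p == 0 && 2*c < 3) ==> (4*c >= 35 ==> k + p > -2)) && ((!(3*p == 0 && 2*c < 3)) ==> (n >= 12 ==> p > 0))
Answer: WP = ((3*p == 0 && 2*c < 3) ==> (4*c >= 35 ==> k + p > -2)) && ((!(3*p == 0 && 2*c < 3)) ==> (n >= 12 ==> p > 0))
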